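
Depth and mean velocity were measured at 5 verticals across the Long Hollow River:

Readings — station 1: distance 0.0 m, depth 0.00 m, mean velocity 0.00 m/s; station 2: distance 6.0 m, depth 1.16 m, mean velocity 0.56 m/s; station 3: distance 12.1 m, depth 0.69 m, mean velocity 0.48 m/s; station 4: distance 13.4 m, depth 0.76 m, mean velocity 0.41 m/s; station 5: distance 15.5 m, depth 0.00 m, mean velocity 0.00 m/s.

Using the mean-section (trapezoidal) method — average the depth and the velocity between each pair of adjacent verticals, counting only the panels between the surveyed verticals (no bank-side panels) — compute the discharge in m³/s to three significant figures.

Panel 1-2: Δb = 6 m, d̄ = (0.00+1.16)/2 = 0.58, v̄ = (0.00+0.56)/2 = 0.28 → q = 6×0.58×0.28 = 0.9744 m³/s
Panel 2-3: Δb = 6.1 m, d̄ = (1.16+0.69)/2 = 0.925, v̄ = (0.56+0.48)/2 = 0.52 → q = 6.1×0.925×0.52 = 2.934 m³/s
Panel 3-4: Δb = 1.3 m, d̄ = (0.69+0.76)/2 = 0.725, v̄ = (0.48+0.41)/2 = 0.445 → q = 1.3×0.725×0.445 = 0.4194 m³/s
Panel 4-5: Δb = 2.1 m, d̄ = (0.76+0.00)/2 = 0.38, v̄ = (0.41+0.00)/2 = 0.205 → q = 2.1×0.38×0.205 = 0.1636 m³/s
Q = Σ q = 4.492 m³/s

4.49 m³/s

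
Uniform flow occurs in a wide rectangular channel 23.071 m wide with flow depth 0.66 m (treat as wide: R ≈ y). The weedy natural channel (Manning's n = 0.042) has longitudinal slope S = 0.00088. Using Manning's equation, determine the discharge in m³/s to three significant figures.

8.15 m³/s

A = b·y = 23.071 × 0.66 = 15.23 m²
Wide channel: R ≈ y = 0.66 m
Q = (1/n)·A·R^(2/3)·S^(1/2) = (1/0.042) × 15.23 × 0.6600^(2/3) × 0.00088^(1/2) = 8.153 m³/s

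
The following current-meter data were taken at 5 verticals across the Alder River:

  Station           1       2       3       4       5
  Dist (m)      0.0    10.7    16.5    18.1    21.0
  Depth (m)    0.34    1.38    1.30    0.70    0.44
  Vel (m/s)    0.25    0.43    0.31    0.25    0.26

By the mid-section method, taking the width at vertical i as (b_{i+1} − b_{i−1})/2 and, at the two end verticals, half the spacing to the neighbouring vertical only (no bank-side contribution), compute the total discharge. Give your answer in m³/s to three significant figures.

7.40 m³/s

w_1 = (10.7 − 0.0)/2 = 5.35 m; q_1 = 0.25 × 0.34 × 5.35 = 0.4548 m³/s
w_2 = (16.5 − 0.0)/2 = 8.25 m; q_2 = 0.43 × 1.38 × 8.25 = 4.896 m³/s
w_3 = (18.1 − 10.7)/2 = 3.7 m; q_3 = 0.31 × 1.30 × 3.7 = 1.491 m³/s
w_4 = (21.0 − 16.5)/2 = 2.25 m; q_4 = 0.25 × 0.70 × 2.25 = 0.3938 m³/s
w_5 = (21.0 − 18.1)/2 = 1.45 m; q_5 = 0.26 × 0.44 × 1.45 = 0.1659 m³/s
Q = Σ qᵢ = 7.401 m³/s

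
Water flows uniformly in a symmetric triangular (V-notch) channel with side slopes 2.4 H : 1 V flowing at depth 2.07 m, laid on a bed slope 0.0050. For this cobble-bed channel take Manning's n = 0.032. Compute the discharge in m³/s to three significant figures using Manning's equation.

A = z·y² = 2.4×2.07² = 10.28 m²
P = 2y√(1+z²) = 2×2.07×√(1+2.4²) = 10.76 m
R = A/P = 10.28/10.76 = 0.9554 m
Q = (1/n)·A·R^(2/3)·S^(1/2) = (1/0.032) × 10.28 × 0.9554^(2/3) × 0.0050^(1/2) = 22.04 m³/s

22.0 m³/s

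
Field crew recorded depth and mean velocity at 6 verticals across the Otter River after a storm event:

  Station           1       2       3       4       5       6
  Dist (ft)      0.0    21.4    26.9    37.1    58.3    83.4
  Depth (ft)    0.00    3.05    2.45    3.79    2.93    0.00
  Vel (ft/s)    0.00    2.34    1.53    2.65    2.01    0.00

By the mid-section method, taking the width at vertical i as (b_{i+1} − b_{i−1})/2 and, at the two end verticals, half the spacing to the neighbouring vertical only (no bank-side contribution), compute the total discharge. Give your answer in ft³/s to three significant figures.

w_2 = (26.9 − 0.0)/2 = 13.45 ft; q_2 = 2.34 × 3.05 × 13.45 = 95.99 ft³/s
w_3 = (37.1 − 21.4)/2 = 7.85 ft; q_3 = 1.53 × 2.45 × 7.85 = 29.43 ft³/s
w_4 = (58.3 − 26.9)/2 = 15.7 ft; q_4 = 2.65 × 3.79 × 15.7 = 157.7 ft³/s
w_5 = (83.4 − 37.1)/2 = 23.15 ft; q_5 = 2.01 × 2.93 × 23.15 = 136.3 ft³/s
Stations 1, 6 contribute zero (depth or velocity is 0).
Q = Σ qᵢ = 419.4 ft³/s

419 ft³/s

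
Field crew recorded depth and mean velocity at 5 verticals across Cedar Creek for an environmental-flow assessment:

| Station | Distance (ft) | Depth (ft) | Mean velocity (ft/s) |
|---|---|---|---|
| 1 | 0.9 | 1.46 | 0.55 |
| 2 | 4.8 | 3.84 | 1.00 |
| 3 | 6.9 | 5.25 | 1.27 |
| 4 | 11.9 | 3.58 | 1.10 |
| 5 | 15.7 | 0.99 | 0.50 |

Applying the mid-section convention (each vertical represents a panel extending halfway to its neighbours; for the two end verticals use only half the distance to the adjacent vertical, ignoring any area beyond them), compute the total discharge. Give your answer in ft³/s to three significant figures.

w_1 = (4.8 − 0.9)/2 = 1.95 ft; q_1 = 0.55 × 1.46 × 1.95 = 1.566 ft³/s
w_2 = (6.9 − 0.9)/2 = 3 ft; q_2 = 1.00 × 3.84 × 3 = 11.52 ft³/s
w_3 = (11.9 − 4.8)/2 = 3.55 ft; q_3 = 1.27 × 5.25 × 3.55 = 23.67 ft³/s
w_4 = (15.7 − 6.9)/2 = 4.4 ft; q_4 = 1.10 × 3.58 × 4.4 = 17.33 ft³/s
w_5 = (15.7 − 11.9)/2 = 1.9 ft; q_5 = 0.50 × 0.99 × 1.9 = 0.9405 ft³/s
Q = Σ qᵢ = 55.02 ft³/s

55.0 ft³/s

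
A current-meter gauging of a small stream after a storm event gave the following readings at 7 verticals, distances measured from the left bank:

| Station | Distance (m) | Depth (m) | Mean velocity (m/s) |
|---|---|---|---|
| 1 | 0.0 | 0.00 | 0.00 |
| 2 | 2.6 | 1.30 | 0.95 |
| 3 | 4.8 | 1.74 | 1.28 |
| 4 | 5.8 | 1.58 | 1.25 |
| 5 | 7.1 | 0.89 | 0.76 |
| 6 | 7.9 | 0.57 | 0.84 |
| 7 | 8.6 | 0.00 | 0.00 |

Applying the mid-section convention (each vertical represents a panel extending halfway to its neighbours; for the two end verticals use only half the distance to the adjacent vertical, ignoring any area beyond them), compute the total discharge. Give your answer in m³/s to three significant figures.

9.87 m³/s

w_2 = (4.8 − 0.0)/2 = 2.4 m; q_2 = 0.95 × 1.30 × 2.4 = 2.964 m³/s
w_3 = (5.8 − 2.6)/2 = 1.6 m; q_3 = 1.28 × 1.74 × 1.6 = 3.564 m³/s
w_4 = (7.1 − 4.8)/2 = 1.15 m; q_4 = 1.25 × 1.58 × 1.15 = 2.271 m³/s
w_5 = (7.9 − 5.8)/2 = 1.05 m; q_5 = 0.76 × 0.89 × 1.05 = 0.7102 m³/s
w_6 = (8.6 − 7.1)/2 = 0.75 m; q_6 = 0.84 × 0.57 × 0.75 = 0.3591 m³/s
Stations 1, 7 contribute zero (depth or velocity is 0).
Q = Σ qᵢ = 9.868 m³/s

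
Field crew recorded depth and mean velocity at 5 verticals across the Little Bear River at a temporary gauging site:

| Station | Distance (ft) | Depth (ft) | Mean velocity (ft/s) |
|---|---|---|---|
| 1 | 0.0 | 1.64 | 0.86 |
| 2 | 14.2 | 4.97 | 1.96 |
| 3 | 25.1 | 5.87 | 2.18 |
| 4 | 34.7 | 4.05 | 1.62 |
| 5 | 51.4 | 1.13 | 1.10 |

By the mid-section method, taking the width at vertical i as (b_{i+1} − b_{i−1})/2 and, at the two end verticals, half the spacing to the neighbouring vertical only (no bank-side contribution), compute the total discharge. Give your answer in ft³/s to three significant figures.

360 ft³/s

w_1 = (14.2 − 0.0)/2 = 7.1 ft; q_1 = 0.86 × 1.64 × 7.1 = 10.01 ft³/s
w_2 = (25.1 − 0.0)/2 = 12.55 ft; q_2 = 1.96 × 4.97 × 12.55 = 122.3 ft³/s
w_3 = (34.7 − 14.2)/2 = 10.25 ft; q_3 = 2.18 × 5.87 × 10.25 = 131.2 ft³/s
w_4 = (51.4 − 25.1)/2 = 13.15 ft; q_4 = 1.62 × 4.05 × 13.15 = 86.28 ft³/s
w_5 = (51.4 − 34.7)/2 = 8.35 ft; q_5 = 1.10 × 1.13 × 8.35 = 10.38 ft³/s
Q = Σ qᵢ = 360.1 ft³/s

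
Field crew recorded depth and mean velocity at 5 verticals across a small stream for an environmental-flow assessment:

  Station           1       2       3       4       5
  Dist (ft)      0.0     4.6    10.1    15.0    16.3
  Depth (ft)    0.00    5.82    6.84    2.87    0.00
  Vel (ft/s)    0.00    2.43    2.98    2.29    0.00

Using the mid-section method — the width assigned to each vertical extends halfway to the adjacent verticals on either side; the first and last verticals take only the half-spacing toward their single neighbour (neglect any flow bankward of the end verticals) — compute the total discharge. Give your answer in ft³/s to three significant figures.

w_2 = (10.1 − 0.0)/2 = 5.05 ft; q_2 = 2.43 × 5.82 × 5.05 = 71.42 ft³/s
w_3 = (15.0 − 4.6)/2 = 5.2 ft; q_3 = 2.98 × 6.84 × 5.2 = 106.0 ft³/s
w_4 = (16.3 − 10.1)/2 = 3.1 ft; q_4 = 2.29 × 2.87 × 3.1 = 20.37 ft³/s
Stations 1, 5 contribute zero (depth or velocity is 0).
Q = Σ qᵢ = 197.8 ft³/s

198 ft³/s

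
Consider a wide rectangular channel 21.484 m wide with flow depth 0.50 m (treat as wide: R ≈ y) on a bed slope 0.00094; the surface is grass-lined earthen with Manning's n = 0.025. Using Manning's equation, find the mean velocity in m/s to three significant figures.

0.773 m/s

A = b·y = 21.484 × 0.50 = 10.74 m²
Wide channel: R ≈ y = 0.50 m
Q = (1/n)·A·R^(2/3)·S^(1/2) = (1/0.025) × 10.74 × 0.5000^(2/3) × 0.00094^(1/2) = 8.299 m³/s
V = Q/A = 8.299/10.74 = 0.7726 m/s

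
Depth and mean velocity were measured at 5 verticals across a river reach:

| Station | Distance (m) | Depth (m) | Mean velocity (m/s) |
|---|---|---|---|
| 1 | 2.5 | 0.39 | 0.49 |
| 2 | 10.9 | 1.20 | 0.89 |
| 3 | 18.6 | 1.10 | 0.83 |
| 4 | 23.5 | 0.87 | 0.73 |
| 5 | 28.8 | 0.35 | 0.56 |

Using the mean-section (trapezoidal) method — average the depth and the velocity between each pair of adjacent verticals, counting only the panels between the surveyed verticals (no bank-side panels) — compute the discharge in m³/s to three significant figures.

Panel 1-2: Δb = 8.4 m, d̄ = (0.39+1.20)/2 = 0.795, v̄ = (0.49+0.89)/2 = 0.69 → q = 8.4×0.795×0.69 = 4.608 m³/s
Panel 2-3: Δb = 7.7 m, d̄ = (1.20+1.10)/2 = 1.15, v̄ = (0.89+0.83)/2 = 0.86 → q = 7.7×1.15×0.86 = 7.615 m³/s
Panel 3-4: Δb = 4.9 m, d̄ = (1.10+0.87)/2 = 0.985, v̄ = (0.83+0.73)/2 = 0.78 → q = 4.9×0.985×0.78 = 3.765 m³/s
Panel 4-5: Δb = 5.3 m, d̄ = (0.87+0.35)/2 = 0.61, v̄ = (0.73+0.56)/2 = 0.645 → q = 5.3×0.61×0.645 = 2.085 m³/s
Q = Σ q = 18.07 m³/s

18.1 m³/s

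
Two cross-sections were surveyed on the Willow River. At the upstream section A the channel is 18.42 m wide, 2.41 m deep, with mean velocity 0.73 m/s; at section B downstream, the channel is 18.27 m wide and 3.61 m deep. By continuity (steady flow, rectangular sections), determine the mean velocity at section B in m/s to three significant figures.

0.491 m/s

Q = A₁V₁ = (18.42×2.41) × 0.73 = 32.41 m³/s
A₂ = 18.27 × 3.61 = 65.95 m²
V₂ = Q/A₂ = 32.41/65.95 = 0.4913 m/s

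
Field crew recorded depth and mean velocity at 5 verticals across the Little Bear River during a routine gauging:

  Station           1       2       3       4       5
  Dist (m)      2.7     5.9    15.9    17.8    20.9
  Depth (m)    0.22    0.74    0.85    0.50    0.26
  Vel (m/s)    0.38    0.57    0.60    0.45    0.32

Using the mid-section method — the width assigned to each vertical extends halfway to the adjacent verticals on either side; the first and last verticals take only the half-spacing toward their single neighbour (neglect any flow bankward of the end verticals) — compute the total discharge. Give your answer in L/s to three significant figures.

6640 L/s

w_1 = (5.9 − 2.7)/2 = 1.6 m; q_1 = 0.38 × 0.22 × 1.6 = 0.1338 m³/s
w_2 = (15.9 − 2.7)/2 = 6.6 m; q_2 = 0.57 × 0.74 × 6.6 = 2.784 m³/s
w_3 = (17.8 − 5.9)/2 = 5.95 m; q_3 = 0.60 × 0.85 × 5.95 = 3.035 m³/s
w_4 = (20.9 − 15.9)/2 = 2.5 m; q_4 = 0.45 × 0.50 × 2.5 = 0.5625 m³/s
w_5 = (20.9 − 17.8)/2 = 1.55 m; q_5 = 0.32 × 0.26 × 1.55 = 0.1290 m³/s
Q = Σ qᵢ = 6.644 m³/s
= 6.644 × 1000 = 6644 L/s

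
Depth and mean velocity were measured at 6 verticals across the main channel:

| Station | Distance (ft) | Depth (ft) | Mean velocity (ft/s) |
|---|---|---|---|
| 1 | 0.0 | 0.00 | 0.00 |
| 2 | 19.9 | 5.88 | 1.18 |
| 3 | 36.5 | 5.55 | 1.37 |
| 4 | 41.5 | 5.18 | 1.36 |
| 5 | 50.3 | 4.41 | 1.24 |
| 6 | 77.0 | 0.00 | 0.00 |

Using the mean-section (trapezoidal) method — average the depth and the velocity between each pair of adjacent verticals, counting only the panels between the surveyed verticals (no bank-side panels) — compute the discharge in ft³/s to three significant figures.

283 ft³/s

Panel 1-2: Δb = 19.9 ft, d̄ = (0.00+5.88)/2 = 2.94, v̄ = (0.00+1.18)/2 = 0.59 → q = 19.9×2.94×0.59 = 34.52 ft³/s
Panel 2-3: Δb = 16.6 ft, d̄ = (5.88+5.55)/2 = 5.715, v̄ = (1.18+1.37)/2 = 1.275 → q = 16.6×5.715×1.275 = 121.0 ft³/s
Panel 3-4: Δb = 5 ft, d̄ = (5.55+5.18)/2 = 5.365, v̄ = (1.37+1.36)/2 = 1.365 → q = 5×5.365×1.365 = 36.62 ft³/s
Panel 4-5: Δb = 8.8 ft, d̄ = (5.18+4.41)/2 = 4.795, v̄ = (1.36+1.24)/2 = 1.3 → q = 8.8×4.795×1.3 = 54.85 ft³/s
Panel 5-6: Δb = 26.7 ft, d̄ = (4.41+0.00)/2 = 2.205, v̄ = (1.24+0.00)/2 = 0.62 → q = 26.7×2.205×0.62 = 36.50 ft³/s
Q = Σ q = 283.4 ft³/s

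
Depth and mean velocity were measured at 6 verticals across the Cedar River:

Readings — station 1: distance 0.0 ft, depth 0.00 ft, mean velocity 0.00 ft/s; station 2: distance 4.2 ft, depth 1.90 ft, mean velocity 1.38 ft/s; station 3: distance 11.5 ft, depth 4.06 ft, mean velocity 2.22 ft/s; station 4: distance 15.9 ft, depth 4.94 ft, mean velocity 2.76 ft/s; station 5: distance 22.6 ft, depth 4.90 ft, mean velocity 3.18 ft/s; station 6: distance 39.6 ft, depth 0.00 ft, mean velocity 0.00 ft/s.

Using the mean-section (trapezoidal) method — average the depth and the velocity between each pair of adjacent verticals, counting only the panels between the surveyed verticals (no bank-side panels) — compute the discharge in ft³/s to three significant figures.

255 ft³/s

Panel 1-2: Δb = 4.2 ft, d̄ = (0.00+1.90)/2 = 0.95, v̄ = (0.00+1.38)/2 = 0.69 → q = 4.2×0.95×0.69 = 2.753 ft³/s
Panel 2-3: Δb = 7.3 ft, d̄ = (1.90+4.06)/2 = 2.98, v̄ = (1.38+2.22)/2 = 1.8 → q = 7.3×2.98×1.8 = 39.16 ft³/s
Panel 3-4: Δb = 4.4 ft, d̄ = (4.06+4.94)/2 = 4.5, v̄ = (2.22+2.76)/2 = 2.49 → q = 4.4×4.5×2.49 = 49.30 ft³/s
Panel 4-5: Δb = 6.7 ft, d̄ = (4.94+4.90)/2 = 4.92, v̄ = (2.76+3.18)/2 = 2.97 → q = 6.7×4.92×2.97 = 97.90 ft³/s
Panel 5-6: Δb = 17 ft, d̄ = (4.90+0.00)/2 = 2.45, v̄ = (3.18+0.00)/2 = 1.59 → q = 17×2.45×1.59 = 66.22 ft³/s
Q = Σ q = 255.3 ft³/s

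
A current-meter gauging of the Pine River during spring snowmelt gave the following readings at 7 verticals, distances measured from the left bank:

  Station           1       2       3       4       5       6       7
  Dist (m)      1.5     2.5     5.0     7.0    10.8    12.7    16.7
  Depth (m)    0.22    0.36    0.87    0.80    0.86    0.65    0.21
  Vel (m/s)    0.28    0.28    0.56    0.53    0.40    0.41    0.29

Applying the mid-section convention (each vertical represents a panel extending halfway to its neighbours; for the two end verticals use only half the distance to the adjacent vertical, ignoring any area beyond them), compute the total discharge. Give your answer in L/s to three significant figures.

4420 L/s

w_1 = (2.5 − 1.5)/2 = 0.5 m; q_1 = 0.28 × 0.22 × 0.5 = 0.03080 m³/s
w_2 = (5.0 − 1.5)/2 = 1.75 m; q_2 = 0.28 × 0.36 × 1.75 = 0.1764 m³/s
w_3 = (7.0 − 2.5)/2 = 2.25 m; q_3 = 0.56 × 0.87 × 2.25 = 1.096 m³/s
w_4 = (10.8 − 5.0)/2 = 2.9 m; q_4 = 0.53 × 0.80 × 2.9 = 1.230 m³/s
w_5 = (12.7 − 7.0)/2 = 2.85 m; q_5 = 0.40 × 0.86 × 2.85 = 0.9804 m³/s
w_6 = (16.7 − 10.8)/2 = 2.95 m; q_6 = 0.41 × 0.65 × 2.95 = 0.7862 m³/s
w_7 = (16.7 − 12.7)/2 = 2 m; q_7 = 0.29 × 0.21 × 2 = 0.1218 m³/s
Q = Σ qᵢ = 4.421 m³/s
= 4.421 × 1000 = 4421 L/s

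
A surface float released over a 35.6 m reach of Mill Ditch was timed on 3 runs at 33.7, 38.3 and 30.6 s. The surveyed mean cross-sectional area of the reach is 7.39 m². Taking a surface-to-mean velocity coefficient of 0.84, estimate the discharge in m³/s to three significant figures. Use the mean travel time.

t̄ = (33.7 + 38.3 + 30.6) / 3 = 34.2 s
v_surface = L / t̄ = 35.6 / 34.2 = 1.041 m/s
v_mean = 0.84 × 1.041 = 0.8744 m/s
Q = A × v_mean = 7.39 × 0.8744 = 6.462 m³/s

6.46 m³/s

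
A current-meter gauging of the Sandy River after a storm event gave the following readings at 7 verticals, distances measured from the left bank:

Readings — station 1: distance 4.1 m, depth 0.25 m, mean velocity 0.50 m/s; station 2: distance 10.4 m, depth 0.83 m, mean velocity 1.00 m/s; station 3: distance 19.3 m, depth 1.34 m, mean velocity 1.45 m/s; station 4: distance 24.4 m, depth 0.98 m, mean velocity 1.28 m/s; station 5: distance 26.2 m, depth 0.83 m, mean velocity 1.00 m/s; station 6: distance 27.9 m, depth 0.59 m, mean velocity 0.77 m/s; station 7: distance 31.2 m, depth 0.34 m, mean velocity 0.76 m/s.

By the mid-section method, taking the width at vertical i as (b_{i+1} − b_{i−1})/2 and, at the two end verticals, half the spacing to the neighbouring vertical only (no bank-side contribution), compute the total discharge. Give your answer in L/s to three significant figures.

w_1 = (10.4 − 4.1)/2 = 3.15 m; q_1 = 0.50 × 0.25 × 3.15 = 0.3938 m³/s
w_2 = (19.3 − 4.1)/2 = 7.6 m; q_2 = 1.00 × 0.83 × 7.6 = 6.308 m³/s
w_3 = (24.4 − 10.4)/2 = 7 m; q_3 = 1.45 × 1.34 × 7 = 13.60 m³/s
w_4 = (26.2 − 19.3)/2 = 3.45 m; q_4 = 1.28 × 0.98 × 3.45 = 4.328 m³/s
w_5 = (27.9 − 24.4)/2 = 1.75 m; q_5 = 1.00 × 0.83 × 1.75 = 1.453 m³/s
w_6 = (31.2 − 26.2)/2 = 2.5 m; q_6 = 0.77 × 0.59 × 2.5 = 1.136 m³/s
w_7 = (31.2 − 27.9)/2 = 1.65 m; q_7 = 0.76 × 0.34 × 1.65 = 0.4264 m³/s
Q = Σ qᵢ = 27.65 m³/s
= 27.65 × 1000 = 27650 L/s

27600 L/s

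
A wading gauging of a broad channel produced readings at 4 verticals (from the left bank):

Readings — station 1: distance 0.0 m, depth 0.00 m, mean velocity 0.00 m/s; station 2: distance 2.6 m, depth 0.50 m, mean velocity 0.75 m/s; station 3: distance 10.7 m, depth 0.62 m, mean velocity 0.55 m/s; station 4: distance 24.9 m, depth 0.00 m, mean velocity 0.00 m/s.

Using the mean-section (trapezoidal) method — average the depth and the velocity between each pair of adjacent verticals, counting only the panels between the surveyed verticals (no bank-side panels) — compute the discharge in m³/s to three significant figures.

4.40 m³/s

Panel 1-2: Δb = 2.6 m, d̄ = (0.00+0.50)/2 = 0.25, v̄ = (0.00+0.75)/2 = 0.375 → q = 2.6×0.25×0.375 = 0.2438 m³/s
Panel 2-3: Δb = 8.1 m, d̄ = (0.50+0.62)/2 = 0.56, v̄ = (0.75+0.55)/2 = 0.65 → q = 8.1×0.56×0.65 = 2.948 m³/s
Panel 3-4: Δb = 14.2 m, d̄ = (0.62+0.00)/2 = 0.31, v̄ = (0.55+0.00)/2 = 0.275 → q = 14.2×0.31×0.275 = 1.211 m³/s
Q = Σ q = 4.403 m³/s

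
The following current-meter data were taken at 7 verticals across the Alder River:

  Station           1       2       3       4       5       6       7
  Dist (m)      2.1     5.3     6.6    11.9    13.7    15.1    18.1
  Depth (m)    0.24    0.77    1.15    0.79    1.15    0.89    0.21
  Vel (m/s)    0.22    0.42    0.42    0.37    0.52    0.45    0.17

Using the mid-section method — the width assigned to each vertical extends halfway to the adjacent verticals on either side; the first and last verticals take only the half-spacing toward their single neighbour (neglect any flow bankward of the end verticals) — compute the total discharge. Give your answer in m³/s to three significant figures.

5.34 m³/s

w_1 = (5.3 − 2.1)/2 = 1.6 m; q_1 = 0.22 × 0.24 × 1.6 = 0.08448 m³/s
w_2 = (6.6 − 2.1)/2 = 2.25 m; q_2 = 0.42 × 0.77 × 2.25 = 0.7277 m³/s
w_3 = (11.9 − 5.3)/2 = 3.3 m; q_3 = 0.42 × 1.15 × 3.3 = 1.594 m³/s
w_4 = (13.7 − 6.6)/2 = 3.55 m; q_4 = 0.37 × 0.79 × 3.55 = 1.038 m³/s
w_5 = (15.1 − 11.9)/2 = 1.6 m; q_5 = 0.52 × 1.15 × 1.6 = 0.9568 m³/s
w_6 = (18.1 − 13.7)/2 = 2.2 m; q_6 = 0.45 × 0.89 × 2.2 = 0.8811 m³/s
w_7 = (18.1 − 15.1)/2 = 1.5 m; q_7 = 0.17 × 0.21 × 1.5 = 0.05355 m³/s
Q = Σ qᵢ = 5.335 m³/s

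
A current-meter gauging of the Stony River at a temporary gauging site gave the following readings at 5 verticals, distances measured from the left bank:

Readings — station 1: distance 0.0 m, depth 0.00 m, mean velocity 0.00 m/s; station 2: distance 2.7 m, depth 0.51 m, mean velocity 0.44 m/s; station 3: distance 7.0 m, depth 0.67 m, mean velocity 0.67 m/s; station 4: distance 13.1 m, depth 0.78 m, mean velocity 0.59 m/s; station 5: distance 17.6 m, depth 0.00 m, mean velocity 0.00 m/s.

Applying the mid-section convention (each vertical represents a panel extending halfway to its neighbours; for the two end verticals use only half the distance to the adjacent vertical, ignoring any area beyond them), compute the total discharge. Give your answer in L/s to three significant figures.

w_2 = (7.0 − 0.0)/2 = 3.5 m; q_2 = 0.44 × 0.51 × 3.5 = 0.7854 m³/s
w_3 = (13.1 − 2.7)/2 = 5.2 m; q_3 = 0.67 × 0.67 × 5.2 = 2.334 m³/s
w_4 = (17.6 − 7.0)/2 = 5.3 m; q_4 = 0.59 × 0.78 × 5.3 = 2.439 m³/s
Stations 1, 5 contribute zero (depth or velocity is 0).
Q = Σ qᵢ = 5.559 m³/s
= 5.559 × 1000 = 5559 L/s

5560 L/s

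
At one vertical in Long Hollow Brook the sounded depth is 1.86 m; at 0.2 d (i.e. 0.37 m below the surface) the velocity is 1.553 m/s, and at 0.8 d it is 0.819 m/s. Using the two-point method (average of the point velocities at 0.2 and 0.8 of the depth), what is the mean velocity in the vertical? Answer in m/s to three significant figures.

1.19 m/s

v̄ = (1.553 + 0.819) / 2 = 1.186 m/s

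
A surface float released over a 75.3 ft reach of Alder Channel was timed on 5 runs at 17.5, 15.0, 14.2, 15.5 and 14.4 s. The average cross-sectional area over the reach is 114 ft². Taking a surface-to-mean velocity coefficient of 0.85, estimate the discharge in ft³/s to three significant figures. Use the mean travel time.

476 ft³/s

t̄ = (17.5 + 15.0 + 14.2 + 15.5 + 14.4) / 5 = 15.32 s
v_surface = L / t̄ = 75.3 / 15.32 = 4.915 ft/s
v_mean = 0.85 × 4.915 = 4.178 ft/s
Q = A × v_mean = 114 × 4.178 = 476.3 ft³/s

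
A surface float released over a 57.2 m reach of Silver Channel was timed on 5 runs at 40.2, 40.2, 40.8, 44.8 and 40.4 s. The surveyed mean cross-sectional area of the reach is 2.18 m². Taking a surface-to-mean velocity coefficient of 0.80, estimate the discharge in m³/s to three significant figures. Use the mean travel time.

t̄ = (40.2 + 40.2 + 40.8 + 44.8 + 40.4) / 5 = 41.28 s
v_surface = L / t̄ = 57.2 / 41.28 = 1.386 m/s
v_mean = 0.80 × 1.386 = 1.109 m/s
Q = A × v_mean = 2.18 × 1.109 = 2.417 m³/s

2.42 m³/s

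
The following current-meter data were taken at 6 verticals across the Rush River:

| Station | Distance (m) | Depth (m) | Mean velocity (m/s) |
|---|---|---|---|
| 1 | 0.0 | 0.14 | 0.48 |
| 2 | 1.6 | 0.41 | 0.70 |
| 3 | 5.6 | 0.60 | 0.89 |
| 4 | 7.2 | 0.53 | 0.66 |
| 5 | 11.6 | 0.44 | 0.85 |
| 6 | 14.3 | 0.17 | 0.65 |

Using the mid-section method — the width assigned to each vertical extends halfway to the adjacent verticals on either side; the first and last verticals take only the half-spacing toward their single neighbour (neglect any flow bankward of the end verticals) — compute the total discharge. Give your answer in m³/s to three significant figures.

4.88 m³/s

w_1 = (1.6 − 0.0)/2 = 0.8 m; q_1 = 0.48 × 0.14 × 0.8 = 0.05376 m³/s
w_2 = (5.6 − 0.0)/2 = 2.8 m; q_2 = 0.70 × 0.41 × 2.8 = 0.8036 m³/s
w_3 = (7.2 − 1.6)/2 = 2.8 m; q_3 = 0.89 × 0.60 × 2.8 = 1.495 m³/s
w_4 = (11.6 − 5.6)/2 = 3 m; q_4 = 0.66 × 0.53 × 3 = 1.049 m³/s
w_5 = (14.3 − 7.2)/2 = 3.55 m; q_5 = 0.85 × 0.44 × 3.55 = 1.328 m³/s
w_6 = (14.3 − 11.6)/2 = 1.35 m; q_6 = 0.65 × 0.17 × 1.35 = 0.1492 m³/s
Q = Σ qᵢ = 4.879 m³/s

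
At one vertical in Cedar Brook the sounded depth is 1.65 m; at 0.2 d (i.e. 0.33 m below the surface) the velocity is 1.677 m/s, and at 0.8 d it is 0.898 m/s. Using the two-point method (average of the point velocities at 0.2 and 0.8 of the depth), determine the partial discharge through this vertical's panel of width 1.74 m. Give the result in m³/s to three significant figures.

3.70 m³/s

v̄ = (1.677 + 0.898) / 2 = 1.288 m/s
q = v̄ × d × w = 1.288 × 1.65 × 1.74 = 3.696 m³/s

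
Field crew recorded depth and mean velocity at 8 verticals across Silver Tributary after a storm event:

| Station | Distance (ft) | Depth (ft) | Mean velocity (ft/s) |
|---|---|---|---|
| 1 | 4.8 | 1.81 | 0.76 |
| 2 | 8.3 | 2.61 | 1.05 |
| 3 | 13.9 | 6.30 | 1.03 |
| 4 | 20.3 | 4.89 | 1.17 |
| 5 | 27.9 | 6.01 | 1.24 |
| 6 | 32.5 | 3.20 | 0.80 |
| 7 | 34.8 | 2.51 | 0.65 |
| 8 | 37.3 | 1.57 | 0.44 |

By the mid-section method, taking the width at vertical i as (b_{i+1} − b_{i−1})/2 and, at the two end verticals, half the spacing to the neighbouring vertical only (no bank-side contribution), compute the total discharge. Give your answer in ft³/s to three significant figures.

153 ft³/s

w_1 = (8.3 − 4.8)/2 = 1.75 ft; q_1 = 0.76 × 1.81 × 1.75 = 2.407 ft³/s
w_2 = (13.9 − 4.8)/2 = 4.55 ft; q_2 = 1.05 × 2.61 × 4.55 = 12.47 ft³/s
w_3 = (20.3 − 8.3)/2 = 6 ft; q_3 = 1.03 × 6.30 × 6 = 38.93 ft³/s
w_4 = (27.9 − 13.9)/2 = 7 ft; q_4 = 1.17 × 4.89 × 7 = 40.05 ft³/s
w_5 = (32.5 − 20.3)/2 = 6.1 ft; q_5 = 1.24 × 6.01 × 6.1 = 45.46 ft³/s
w_6 = (34.8 − 27.9)/2 = 3.45 ft; q_6 = 0.80 × 3.20 × 3.45 = 8.832 ft³/s
w_7 = (37.3 − 32.5)/2 = 2.4 ft; q_7 = 0.65 × 2.51 × 2.4 = 3.916 ft³/s
w_8 = (37.3 − 34.8)/2 = 1.25 ft; q_8 = 0.44 × 1.57 × 1.25 = 0.8635 ft³/s
Q = Σ qᵢ = 152.9 ft³/s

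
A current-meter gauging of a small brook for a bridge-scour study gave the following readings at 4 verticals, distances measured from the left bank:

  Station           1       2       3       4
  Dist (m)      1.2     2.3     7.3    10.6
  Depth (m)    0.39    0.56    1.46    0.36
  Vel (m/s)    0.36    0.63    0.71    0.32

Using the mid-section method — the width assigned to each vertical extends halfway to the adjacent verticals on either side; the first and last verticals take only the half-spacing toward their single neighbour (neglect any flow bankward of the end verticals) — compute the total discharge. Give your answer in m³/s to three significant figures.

5.65 m³/s

w_1 = (2.3 − 1.2)/2 = 0.55 m; q_1 = 0.36 × 0.39 × 0.55 = 0.07722 m³/s
w_2 = (7.3 − 1.2)/2 = 3.05 m; q_2 = 0.63 × 0.56 × 3.05 = 1.076 m³/s
w_3 = (10.6 − 2.3)/2 = 4.15 m; q_3 = 0.71 × 1.46 × 4.15 = 4.302 m³/s
w_4 = (10.6 − 7.3)/2 = 1.65 m; q_4 = 0.32 × 0.36 × 1.65 = 0.1901 m³/s
Q = Σ qᵢ = 5.645 m³/s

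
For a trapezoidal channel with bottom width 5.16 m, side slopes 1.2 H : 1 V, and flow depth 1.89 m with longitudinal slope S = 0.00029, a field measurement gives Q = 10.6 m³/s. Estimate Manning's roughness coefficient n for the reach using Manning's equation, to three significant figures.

0.0264

A = (b + z·y)·y = (5.16 + 1.2×1.89)×1.89 = 14.04 m²
P = b + 2y√(1+z²) = 5.16 + 2×1.89×√(1+1.2²) = 11.06 m
R = A/P = 14.04/11.06 = 1.269 m
n = (1/Q)·A·R^(2/3)·S^(1/2) = (1/10.6) × 14.04 × 1.172 × 0.01703 = 0.02643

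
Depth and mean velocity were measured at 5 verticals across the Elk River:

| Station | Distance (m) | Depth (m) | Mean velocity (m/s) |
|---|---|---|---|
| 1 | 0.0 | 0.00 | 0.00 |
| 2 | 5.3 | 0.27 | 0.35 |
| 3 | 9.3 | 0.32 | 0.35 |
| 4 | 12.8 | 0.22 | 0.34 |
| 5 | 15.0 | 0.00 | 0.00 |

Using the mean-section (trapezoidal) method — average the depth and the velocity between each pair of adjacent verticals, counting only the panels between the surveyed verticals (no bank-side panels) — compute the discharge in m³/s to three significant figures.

0.905 m³/s

Panel 1-2: Δb = 5.3 m, d̄ = (0.00+0.27)/2 = 0.135, v̄ = (0.00+0.35)/2 = 0.175 → q = 5.3×0.135×0.175 = 0.1252 m³/s
Panel 2-3: Δb = 4 m, d̄ = (0.27+0.32)/2 = 0.295, v̄ = (0.35+0.35)/2 = 0.35 → q = 4×0.295×0.35 = 0.4130 m³/s
Panel 3-4: Δb = 3.5 m, d̄ = (0.32+0.22)/2 = 0.27, v̄ = (0.35+0.34)/2 = 0.345 → q = 3.5×0.27×0.345 = 0.3260 m³/s
Panel 4-5: Δb = 2.2 m, d̄ = (0.22+0.00)/2 = 0.11, v̄ = (0.34+0.00)/2 = 0.17 → q = 2.2×0.11×0.17 = 0.04114 m³/s
Q = Σ q = 0.9054 m³/s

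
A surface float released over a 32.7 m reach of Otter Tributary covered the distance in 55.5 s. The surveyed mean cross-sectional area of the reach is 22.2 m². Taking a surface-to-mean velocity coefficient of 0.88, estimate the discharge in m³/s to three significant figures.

v_surface = L / t̄ = 32.7 / 55.5 = 0.5892 m/s
v_mean = 0.88 × 0.5892 = 0.5185 m/s
Q = A × v_mean = 22.2 × 0.5185 = 11.51 m³/s

11.5 m³/s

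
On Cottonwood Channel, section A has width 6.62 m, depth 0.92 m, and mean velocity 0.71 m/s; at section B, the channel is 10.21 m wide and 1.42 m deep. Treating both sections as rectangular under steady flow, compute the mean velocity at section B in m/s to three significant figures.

0.298 m/s

Q = A₁V₁ = (6.62×0.92) × 0.71 = 4.324 m³/s
A₂ = 10.21 × 1.42 = 14.50 m²
V₂ = Q/A₂ = 4.324/14.50 = 0.2983 m/s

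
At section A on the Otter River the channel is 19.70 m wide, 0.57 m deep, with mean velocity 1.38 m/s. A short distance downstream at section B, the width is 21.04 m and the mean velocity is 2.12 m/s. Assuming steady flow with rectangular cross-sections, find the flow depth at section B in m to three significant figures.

0.347 m

Q = A₁V₁ = (19.70×0.57) × 1.38 = 15.50 m³/s
d₂ = Q/(b₂ V₂) = 15.50/(21.04×2.12) = 0.3474 m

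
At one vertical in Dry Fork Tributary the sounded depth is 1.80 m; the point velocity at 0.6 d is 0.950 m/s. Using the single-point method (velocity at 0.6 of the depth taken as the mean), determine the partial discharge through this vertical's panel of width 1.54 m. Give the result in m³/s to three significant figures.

v̄ = v₀.₆ = 0.950 m/s
q = v̄ × d × w = 0.9500 × 1.80 × 1.54 = 2.633 m³/s

2.63 m³/s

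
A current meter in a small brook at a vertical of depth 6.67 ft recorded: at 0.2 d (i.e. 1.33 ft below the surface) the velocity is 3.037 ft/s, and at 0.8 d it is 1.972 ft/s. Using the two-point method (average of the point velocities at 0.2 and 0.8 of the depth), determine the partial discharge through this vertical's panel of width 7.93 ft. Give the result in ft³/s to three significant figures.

132 ft³/s

v̄ = (3.037 + 1.972) / 2 = 2.505 ft/s
q = v̄ × d × w = 2.505 × 6.67 × 7.93 = 132.5 ft³/s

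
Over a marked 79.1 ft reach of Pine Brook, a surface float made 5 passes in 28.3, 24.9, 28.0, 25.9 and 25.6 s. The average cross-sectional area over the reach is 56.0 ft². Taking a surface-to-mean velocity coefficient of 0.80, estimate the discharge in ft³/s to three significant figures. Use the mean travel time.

t̄ = (28.3 + 24.9 + 28.0 + 25.9 + 25.6) / 5 = 26.54 s
v_surface = L / t̄ = 79.1 / 26.54 = 2.980 ft/s
v_mean = 0.80 × 2.980 = 2.384 ft/s
Q = A × v_mean = 56.0 × 2.384 = 133.5 ft³/s

134 ft³/s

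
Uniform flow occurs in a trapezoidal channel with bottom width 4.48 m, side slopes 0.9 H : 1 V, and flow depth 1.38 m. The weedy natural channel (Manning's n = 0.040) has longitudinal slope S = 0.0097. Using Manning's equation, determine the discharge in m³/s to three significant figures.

19.0 m³/s

A = (b + z·y)·y = (4.48 + 0.9×1.38)×1.38 = 7.896 m²
P = b + 2y√(1+z²) = 4.48 + 2×1.38×√(1+0.9²) = 8.193 m
R = A/P = 7.896/8.193 = 0.9638 m
Q = (1/n)·A·R^(2/3)·S^(1/2) = (1/0.040) × 7.896 × 0.9638^(2/3) × 0.0097^(1/2) = 18.97 m³/s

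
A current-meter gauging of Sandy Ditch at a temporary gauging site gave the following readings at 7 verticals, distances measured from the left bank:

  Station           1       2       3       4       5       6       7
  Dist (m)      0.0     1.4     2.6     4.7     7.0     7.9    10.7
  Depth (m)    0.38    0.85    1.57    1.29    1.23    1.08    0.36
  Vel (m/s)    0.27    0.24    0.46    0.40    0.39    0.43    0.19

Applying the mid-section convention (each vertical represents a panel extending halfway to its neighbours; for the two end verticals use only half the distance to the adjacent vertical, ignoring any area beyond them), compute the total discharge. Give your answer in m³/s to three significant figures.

4.39 m³/s

w_1 = (1.4 − 0.0)/2 = 0.7 m; q_1 = 0.27 × 0.38 × 0.7 = 0.07182 m³/s
w_2 = (2.6 − 0.0)/2 = 1.3 m; q_2 = 0.24 × 0.85 × 1.3 = 0.2652 m³/s
w_3 = (4.7 − 1.4)/2 = 1.65 m; q_3 = 0.46 × 1.57 × 1.65 = 1.192 m³/s
w_4 = (7.0 − 2.6)/2 = 2.2 m; q_4 = 0.40 × 1.29 × 2.2 = 1.135 m³/s
w_5 = (7.9 − 4.7)/2 = 1.6 m; q_5 = 0.39 × 1.23 × 1.6 = 0.7675 m³/s
w_6 = (10.7 − 7.0)/2 = 1.85 m; q_6 = 0.43 × 1.08 × 1.85 = 0.8591 m³/s
w_7 = (10.7 − 7.9)/2 = 1.4 m; q_7 = 0.19 × 0.36 × 1.4 = 0.09576 m³/s
Q = Σ qᵢ = 4.386 m³/s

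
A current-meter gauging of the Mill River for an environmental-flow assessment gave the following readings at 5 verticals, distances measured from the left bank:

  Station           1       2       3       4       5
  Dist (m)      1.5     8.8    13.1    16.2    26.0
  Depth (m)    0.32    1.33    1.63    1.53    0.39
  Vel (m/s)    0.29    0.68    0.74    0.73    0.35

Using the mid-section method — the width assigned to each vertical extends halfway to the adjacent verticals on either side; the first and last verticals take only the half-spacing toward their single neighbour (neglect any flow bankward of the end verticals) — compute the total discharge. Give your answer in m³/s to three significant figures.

w_1 = (8.8 − 1.5)/2 = 3.65 m; q_1 = 0.29 × 0.32 × 3.65 = 0.3387 m³/s
w_2 = (13.1 − 1.5)/2 = 5.8 m; q_2 = 0.68 × 1.33 × 5.8 = 5.246 m³/s
w_3 = (16.2 − 8.8)/2 = 3.7 m; q_3 = 0.74 × 1.63 × 3.7 = 4.463 m³/s
w_4 = (26.0 − 13.1)/2 = 6.45 m; q_4 = 0.73 × 1.53 × 6.45 = 7.204 m³/s
w_5 = (26.0 − 16.2)/2 = 4.9 m; q_5 = 0.35 × 0.39 × 4.9 = 0.6689 m³/s
Q = Σ qᵢ = 17.92 m³/s

17.9 m³/s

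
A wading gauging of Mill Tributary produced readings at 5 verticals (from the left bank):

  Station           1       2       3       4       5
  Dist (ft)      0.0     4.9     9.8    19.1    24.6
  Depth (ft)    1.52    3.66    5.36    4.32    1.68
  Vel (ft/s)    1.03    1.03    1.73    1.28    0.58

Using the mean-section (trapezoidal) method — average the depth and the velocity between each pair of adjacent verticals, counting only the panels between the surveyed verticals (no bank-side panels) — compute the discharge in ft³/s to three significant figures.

Panel 1-2: Δb = 4.9 ft, d̄ = (1.52+3.66)/2 = 2.59, v̄ = (1.03+1.03)/2 = 1.03 → q = 4.9×2.59×1.03 = 13.07 ft³/s
Panel 2-3: Δb = 4.9 ft, d̄ = (3.66+5.36)/2 = 4.51, v̄ = (1.03+1.73)/2 = 1.38 → q = 4.9×4.51×1.38 = 30.50 ft³/s
Panel 3-4: Δb = 9.3 ft, d̄ = (5.36+4.32)/2 = 4.84, v̄ = (1.73+1.28)/2 = 1.505 → q = 9.3×4.84×1.505 = 67.74 ft³/s
Panel 4-5: Δb = 5.5 ft, d̄ = (4.32+1.68)/2 = 3, v̄ = (1.28+0.58)/2 = 0.93 → q = 5.5×3×0.93 = 15.35 ft³/s
Q = Σ q = 126.7 ft³/s

127 ft³/s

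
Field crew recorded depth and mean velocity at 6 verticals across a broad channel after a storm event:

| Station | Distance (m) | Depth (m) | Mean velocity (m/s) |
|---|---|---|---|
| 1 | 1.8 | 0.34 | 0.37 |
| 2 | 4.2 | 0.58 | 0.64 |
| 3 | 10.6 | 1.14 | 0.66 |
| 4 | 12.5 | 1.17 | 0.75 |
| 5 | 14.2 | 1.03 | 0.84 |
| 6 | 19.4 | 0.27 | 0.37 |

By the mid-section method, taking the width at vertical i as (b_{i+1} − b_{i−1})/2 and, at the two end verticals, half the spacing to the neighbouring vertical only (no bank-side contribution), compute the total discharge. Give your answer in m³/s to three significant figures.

9.73 m³/s

w_1 = (4.2 − 1.8)/2 = 1.2 m; q_1 = 0.37 × 0.34 × 1.2 = 0.1510 m³/s
w_2 = (10.6 − 1.8)/2 = 4.4 m; q_2 = 0.64 × 0.58 × 4.4 = 1.633 m³/s
w_3 = (12.5 − 4.2)/2 = 4.15 m; q_3 = 0.66 × 1.14 × 4.15 = 3.122 m³/s
w_4 = (14.2 − 10.6)/2 = 1.8 m; q_4 = 0.75 × 1.17 × 1.8 = 1.580 m³/s
w_5 = (19.4 − 12.5)/2 = 3.45 m; q_5 = 0.84 × 1.03 × 3.45 = 2.985 m³/s
w_6 = (19.4 − 14.2)/2 = 2.6 m; q_6 = 0.37 × 0.27 × 2.6 = 0.2597 m³/s
Q = Σ qᵢ = 9.731 m³/s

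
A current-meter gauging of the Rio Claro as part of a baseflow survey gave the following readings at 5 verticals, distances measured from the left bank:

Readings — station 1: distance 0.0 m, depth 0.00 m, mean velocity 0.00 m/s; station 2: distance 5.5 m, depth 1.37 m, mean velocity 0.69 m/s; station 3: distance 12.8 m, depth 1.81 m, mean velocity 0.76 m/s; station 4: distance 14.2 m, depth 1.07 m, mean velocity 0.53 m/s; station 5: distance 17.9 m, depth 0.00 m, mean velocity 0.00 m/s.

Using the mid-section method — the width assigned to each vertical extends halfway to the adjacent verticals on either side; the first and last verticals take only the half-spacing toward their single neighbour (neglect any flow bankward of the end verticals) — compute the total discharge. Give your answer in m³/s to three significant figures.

w_2 = (12.8 − 0.0)/2 = 6.4 m; q_2 = 0.69 × 1.37 × 6.4 = 6.050 m³/s
w_3 = (14.2 − 5.5)/2 = 4.35 m; q_3 = 0.76 × 1.81 × 4.35 = 5.984 m³/s
w_4 = (17.9 − 12.8)/2 = 2.55 m; q_4 = 0.53 × 1.07 × 2.55 = 1.446 m³/s
Stations 1, 5 contribute zero (depth or velocity is 0).
Q = Σ qᵢ = 13.48 m³/s

13.5 m³/s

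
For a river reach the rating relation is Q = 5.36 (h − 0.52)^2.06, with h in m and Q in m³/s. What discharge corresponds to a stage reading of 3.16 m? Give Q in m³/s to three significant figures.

39.6 m³/s

Q = 5.36 × (3.16 − 0.52)^2.06 = 5.36 × 2.64^2.06 = 39.60 m³/s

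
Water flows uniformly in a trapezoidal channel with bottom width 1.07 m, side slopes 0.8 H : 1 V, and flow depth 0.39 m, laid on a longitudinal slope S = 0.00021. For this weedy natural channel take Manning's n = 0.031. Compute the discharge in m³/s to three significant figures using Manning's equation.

A = (b + z·y)·y = (1.07 + 0.8×0.39)×0.39 = 0.5390 m²
P = b + 2y√(1+z²) = 1.07 + 2×0.39×√(1+0.8²) = 2.069 m
R = A/P = 0.5390/2.069 = 0.2605 m
Q = (1/n)·A·R^(2/3)·S^(1/2) = (1/0.031) × 0.5390 × 0.2605^(2/3) × 0.00021^(1/2) = 0.1028 m³/s

0.103 m³/s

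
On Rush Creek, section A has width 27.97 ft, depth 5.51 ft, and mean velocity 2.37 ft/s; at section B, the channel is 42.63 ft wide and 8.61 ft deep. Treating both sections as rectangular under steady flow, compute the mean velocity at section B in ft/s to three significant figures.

0.995 ft/s

Q = A₁V₁ = (27.97×5.51) × 2.37 = 365.3 ft³/s
A₂ = 42.63 × 8.61 = 367.0 ft²
V₂ = Q/A₂ = 365.3/367.0 = 0.9951 ft/s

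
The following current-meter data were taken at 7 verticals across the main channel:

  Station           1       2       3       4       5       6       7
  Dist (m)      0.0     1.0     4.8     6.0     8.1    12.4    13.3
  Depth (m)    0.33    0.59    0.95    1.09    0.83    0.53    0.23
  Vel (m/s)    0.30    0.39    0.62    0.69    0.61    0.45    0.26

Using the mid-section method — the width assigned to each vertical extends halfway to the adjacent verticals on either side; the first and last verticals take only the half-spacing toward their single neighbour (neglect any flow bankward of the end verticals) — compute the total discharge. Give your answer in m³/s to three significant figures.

w_1 = (1.0 − 0.0)/2 = 0.5 m; q_1 = 0.30 × 0.33 × 0.5 = 0.04950 m³/s
w_2 = (4.8 − 0.0)/2 = 2.4 m; q_2 = 0.39 × 0.59 × 2.4 = 0.5522 m³/s
w_3 = (6.0 − 1.0)/2 = 2.5 m; q_3 = 0.62 × 0.95 × 2.5 = 1.473 m³/s
w_4 = (8.1 − 4.8)/2 = 1.65 m; q_4 = 0.69 × 1.09 × 1.65 = 1.241 m³/s
w_5 = (12.4 − 6.0)/2 = 3.2 m; q_5 = 0.61 × 0.83 × 3.2 = 1.620 m³/s
w_6 = (13.3 − 8.1)/2 = 2.6 m; q_6 = 0.45 × 0.53 × 2.6 = 0.6201 m³/s
w_7 = (13.3 − 12.4)/2 = 0.45 m; q_7 = 0.26 × 0.23 × 0.45 = 0.02691 m³/s
Q = Σ qᵢ = 5.582 m³/s

5.58 m³/s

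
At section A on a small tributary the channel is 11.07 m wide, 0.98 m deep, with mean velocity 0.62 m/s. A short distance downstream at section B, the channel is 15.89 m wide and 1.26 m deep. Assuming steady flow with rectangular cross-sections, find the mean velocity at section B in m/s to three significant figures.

Q = A₁V₁ = (11.07×0.98) × 0.62 = 6.726 m³/s
A₂ = 15.89 × 1.26 = 20.02 m²
V₂ = Q/A₂ = 6.726/20.02 = 0.3359 m/s

0.336 m/s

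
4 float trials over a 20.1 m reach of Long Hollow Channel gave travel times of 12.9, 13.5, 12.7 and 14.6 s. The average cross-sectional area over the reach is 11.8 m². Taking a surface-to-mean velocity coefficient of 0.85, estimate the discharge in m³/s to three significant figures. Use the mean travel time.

15.0 m³/s

t̄ = (12.9 + 13.5 + 12.7 + 14.6) / 4 = 13.425 s
v_surface = L / t̄ = 20.1 / 13.425 = 1.497 m/s
v_mean = 0.85 × 1.497 = 1.273 m/s
Q = A × v_mean = 11.8 × 1.273 = 15.02 m³/s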